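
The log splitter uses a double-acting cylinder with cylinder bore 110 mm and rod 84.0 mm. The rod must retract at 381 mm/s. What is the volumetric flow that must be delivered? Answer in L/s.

Rod-side annular area A_ann = π/4 × (110² − 84.0²) = 3962 mm^2
Q = A × v

Q ≈ 1.51 L/s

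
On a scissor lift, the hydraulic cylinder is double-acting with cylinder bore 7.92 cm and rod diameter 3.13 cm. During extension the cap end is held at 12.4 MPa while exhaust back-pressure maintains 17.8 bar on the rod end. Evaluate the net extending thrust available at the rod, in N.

F ≈ 53700 N

Cap-side area A_cap = π/4 × (7.92 cm)² = 49.27 cm^2
Rod-side annular area A_ann = π/4 × (7.92² − 3.13²) = 41.57 cm^2
Net thrust = P_cap·A_cap − P_rod·A_ann = 61090 N − 7400 N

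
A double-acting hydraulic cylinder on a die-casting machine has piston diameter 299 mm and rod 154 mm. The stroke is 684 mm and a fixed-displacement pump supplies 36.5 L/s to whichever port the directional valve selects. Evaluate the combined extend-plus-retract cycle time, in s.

Cap-side area A_cap = π/4 × (299 mm)² = 70220 mm^2
Rod-side annular area A_ann = π/4 × (299² − 154²) = 51590 mm^2
t_ext = A_cap·L/Q = 1.316 s
t_ret = A_ann·L/Q = 0.9668 s
t_cycle = t_ext + t_ret

t ≈ 2.28 s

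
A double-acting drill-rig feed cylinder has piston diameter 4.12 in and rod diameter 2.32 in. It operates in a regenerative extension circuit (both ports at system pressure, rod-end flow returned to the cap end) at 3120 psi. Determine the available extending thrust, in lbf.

With equal pressure on both faces, forces on the annular region cancel; the net push is pressure × rod cross-section.
Rod cross-section A_rod = π/4 × (2.32 in)² = 4.227 in^2
F = P × A_rod

F ≈ 13200 lbf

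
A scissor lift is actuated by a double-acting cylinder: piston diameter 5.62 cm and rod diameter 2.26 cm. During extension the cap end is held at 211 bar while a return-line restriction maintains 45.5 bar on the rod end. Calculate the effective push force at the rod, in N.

Cap-side area A_cap = π/4 × (5.62 cm)² = 24.81 cm^2
Rod-side annular area A_ann = π/4 × (5.62² − 2.26²) = 20.79 cm^2
Net thrust = P_cap·A_cap − P_rod·A_ann = 52340 N − 9462 N

F ≈ 42900 N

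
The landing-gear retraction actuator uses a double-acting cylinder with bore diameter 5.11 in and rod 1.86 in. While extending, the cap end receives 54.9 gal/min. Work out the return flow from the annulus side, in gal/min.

Q_out ≈ 47.6 gal/min

Cap-side area A_cap = π/4 × (5.11 in)² = 20.51 in^2
Rod-side annular area A_ann = π/4 × (5.11² − 1.86²) = 17.79 in^2
Piston speed v = Q_in/A_cap; rod-end outflow Q_out = v × A_ann = Q_in × A_ann/A_cap.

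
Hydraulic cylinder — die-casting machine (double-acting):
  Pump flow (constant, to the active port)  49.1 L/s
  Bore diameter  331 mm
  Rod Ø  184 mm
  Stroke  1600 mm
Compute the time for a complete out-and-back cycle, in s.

Cap-side area A_cap = π/4 × (331 mm)² = 86050 mm^2
Rod-side annular area A_ann = π/4 × (331² − 184²) = 59460 mm^2
t_ext = A_cap·L/Q = 2.804 s
t_ret = A_ann·L/Q = 1.938 s
t_cycle = t_ext + t_ret

t ≈ 4.74 s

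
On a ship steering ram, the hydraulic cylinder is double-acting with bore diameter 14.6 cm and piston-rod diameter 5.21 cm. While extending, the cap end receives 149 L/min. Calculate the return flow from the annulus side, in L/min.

Q_out ≈ 130 L/min

Cap-side area A_cap = π/4 × (14.6 cm)² = 167.4 cm^2
Rod-side annular area A_ann = π/4 × (14.6² − 5.21²) = 146.1 cm^2
Piston speed v = Q_in/A_cap; rod-end outflow Q_out = v × A_ann = Q_in × A_ann/A_cap.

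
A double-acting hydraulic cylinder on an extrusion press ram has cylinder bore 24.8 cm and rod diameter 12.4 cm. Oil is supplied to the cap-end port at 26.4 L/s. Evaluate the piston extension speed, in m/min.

Cap-side area A_cap = π/4 × (24.8 cm)² = 483.1 cm^2
v = Q / A

v ≈ 32.8 m/min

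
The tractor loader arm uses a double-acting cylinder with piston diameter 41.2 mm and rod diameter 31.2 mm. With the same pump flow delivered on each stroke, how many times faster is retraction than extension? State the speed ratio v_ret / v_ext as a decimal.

v_ret/v_ext ≈ 2.34

Cap-side area A_cap = π/4 × (41.2 mm)² = 1333 mm^2
Rod-side annular area A_ann = π/4 × (41.2² − 31.2²) = 568.6 mm^2
For equal Q, v ∝ 1/A, so v_ret/v_ext = A_cap/A_ann.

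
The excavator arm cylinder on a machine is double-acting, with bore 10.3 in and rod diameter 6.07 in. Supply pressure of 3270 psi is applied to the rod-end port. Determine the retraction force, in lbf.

F ≈ 1.78e5 lbf

Rod-side annular area A_ann = π/4 × (10.3² − 6.07²) = 54.38 in^2
On retraction the pressure acts on the annular area (bore minus rod).
F = P × A_ann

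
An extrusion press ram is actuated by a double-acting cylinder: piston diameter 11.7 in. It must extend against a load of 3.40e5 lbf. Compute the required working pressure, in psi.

P ≈ 3160 psi

Cap-side area A_cap = π/4 × (11.7 in)² = 107.5 in^2
P = F / A = 3.40e5 lbf / A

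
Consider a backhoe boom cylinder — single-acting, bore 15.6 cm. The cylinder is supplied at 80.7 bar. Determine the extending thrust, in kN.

Cap-side area A_cap = π/4 × (15.6 cm)² = 191.1 cm^2
F = P × A_cap = 80.7 bar × A_cap

F ≈ 154 kN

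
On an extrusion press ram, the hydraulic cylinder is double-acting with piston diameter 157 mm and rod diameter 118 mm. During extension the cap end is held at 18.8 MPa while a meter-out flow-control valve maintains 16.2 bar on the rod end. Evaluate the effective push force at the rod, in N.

Cap-side area A_cap = π/4 × (157 mm)² = 19360 mm^2
Rod-side annular area A_ann = π/4 × (157² − 118²) = 8423 mm^2
Net thrust = P_cap·A_cap − P_rod·A_ann = 3.640e5 N − 13650 N

F ≈ 3.50e5 N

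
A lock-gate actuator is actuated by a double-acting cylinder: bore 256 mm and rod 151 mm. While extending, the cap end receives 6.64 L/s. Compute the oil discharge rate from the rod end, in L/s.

Q_out ≈ 4.33 L/s

Cap-side area A_cap = π/4 × (256 mm)² = 51470 mm^2
Rod-side annular area A_ann = π/4 × (256² − 151²) = 33560 mm^2
Piston speed v = Q_in/A_cap; rod-end outflow Q_out = v × A_ann = Q_in × A_ann/A_cap.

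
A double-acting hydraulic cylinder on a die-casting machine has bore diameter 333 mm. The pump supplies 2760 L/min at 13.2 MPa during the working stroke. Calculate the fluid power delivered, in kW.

W ≈ 607 kW

Hydraulic power = P × Q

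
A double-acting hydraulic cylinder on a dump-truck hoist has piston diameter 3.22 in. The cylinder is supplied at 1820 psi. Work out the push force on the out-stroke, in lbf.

F ≈ 14800 lbf

Cap-side area A_cap = π/4 × (3.22 in)² = 8.143 in^2
F = P × A_cap = 1820 psi × A_cap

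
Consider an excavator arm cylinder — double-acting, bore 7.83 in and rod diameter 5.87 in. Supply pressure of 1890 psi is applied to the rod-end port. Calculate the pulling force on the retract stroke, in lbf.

Rod-side annular area A_ann = π/4 × (7.83² − 5.87²) = 21.09 in^2
On retraction the pressure acts on the annular area (bore minus rod).
F = P × A_ann

F ≈ 39900 lbf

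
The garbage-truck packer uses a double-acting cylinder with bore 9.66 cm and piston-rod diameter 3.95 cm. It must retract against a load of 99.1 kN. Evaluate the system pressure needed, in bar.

P ≈ 162 bar

Rod-side annular area A_ann = π/4 × (9.66² − 3.95²) = 61.04 cm^2
Retraction: pressure acts on the annular area.
P = F / A = 99.1 kN / A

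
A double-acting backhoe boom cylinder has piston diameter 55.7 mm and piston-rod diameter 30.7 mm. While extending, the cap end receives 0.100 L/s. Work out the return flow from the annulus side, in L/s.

Q_out ≈ 0.0696 L/s

Cap-side area A_cap = π/4 × (55.7 mm)² = 2437 mm^2
Rod-side annular area A_ann = π/4 × (55.7² − 30.7²) = 1696 mm^2
Piston speed v = Q_in/A_cap; rod-end outflow Q_out = v × A_ann = Q_in × A_ann/A_cap.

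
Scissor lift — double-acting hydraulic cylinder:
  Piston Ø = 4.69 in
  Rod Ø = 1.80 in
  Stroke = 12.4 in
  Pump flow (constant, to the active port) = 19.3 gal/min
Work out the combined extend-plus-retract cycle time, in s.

Cap-side area A_cap = π/4 × (4.69 in)² = 17.28 in^2
Rod-side annular area A_ann = π/4 × (4.69² − 1.80²) = 14.73 in^2
t_ext = A_cap·L/Q = 2.883 s
t_ret = A_ann·L/Q = 2.458 s
t_cycle = t_ext + t_ret

t ≈ 5.34 s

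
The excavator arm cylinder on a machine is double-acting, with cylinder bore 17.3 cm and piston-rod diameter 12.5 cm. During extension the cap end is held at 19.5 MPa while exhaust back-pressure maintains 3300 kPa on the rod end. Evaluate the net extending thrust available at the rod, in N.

Cap-side area A_cap = π/4 × (17.3 cm)² = 235.1 cm^2
Rod-side annular area A_ann = π/4 × (17.3² − 12.5²) = 112.3 cm^2
Net thrust = P_cap·A_cap − P_rod·A_ann = 4.584e5 N − 37070 N

F ≈ 4.21e5 N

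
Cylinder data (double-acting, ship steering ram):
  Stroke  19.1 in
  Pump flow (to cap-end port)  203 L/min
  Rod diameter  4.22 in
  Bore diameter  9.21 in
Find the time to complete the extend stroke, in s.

t ≈ 6.16 s

Cap-side area A_cap = π/4 × (9.21 in)² = 66.62 in^2
Swept volume V = A × L; t = V / Q = A·L / Q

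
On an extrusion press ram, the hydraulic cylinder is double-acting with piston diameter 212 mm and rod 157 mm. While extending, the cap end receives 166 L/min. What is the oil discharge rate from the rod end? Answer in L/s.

Cap-side area A_cap = π/4 × (212 mm)² = 35300 mm^2
Rod-side annular area A_ann = π/4 × (212² − 157²) = 15940 mm^2
Piston speed v = Q_in/A_cap; rod-end outflow Q_out = v × A_ann = Q_in × A_ann/A_cap.

Q_out ≈ 1.25 L/s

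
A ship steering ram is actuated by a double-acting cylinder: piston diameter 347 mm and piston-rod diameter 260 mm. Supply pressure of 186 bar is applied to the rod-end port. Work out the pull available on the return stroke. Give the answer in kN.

F ≈ 771 kN

Rod-side annular area A_ann = π/4 × (347² − 260²) = 41480 mm^2
On retraction the pressure acts on the annular area (bore minus rod).
F = P × A_ann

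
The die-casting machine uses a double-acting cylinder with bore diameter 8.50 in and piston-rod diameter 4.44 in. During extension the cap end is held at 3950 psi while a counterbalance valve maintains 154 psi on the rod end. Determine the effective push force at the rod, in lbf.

Cap-side area A_cap = π/4 × (8.50 in)² = 56.75 in^2
Rod-side annular area A_ann = π/4 × (8.50² − 4.44²) = 41.26 in^2
Net thrust = P_cap·A_cap − P_rod·A_ann = 2.241e5 lbf − 6354 lbf

F ≈ 2.18e5 lbf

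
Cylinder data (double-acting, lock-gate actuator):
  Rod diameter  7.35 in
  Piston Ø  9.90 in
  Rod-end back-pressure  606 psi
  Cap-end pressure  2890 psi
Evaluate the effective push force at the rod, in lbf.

F ≈ 2.02e5 lbf

Cap-side area A_cap = π/4 × (9.90 in)² = 76.98 in^2
Rod-side annular area A_ann = π/4 × (9.90² − 7.35²) = 34.55 in^2
Net thrust = P_cap·A_cap − P_rod·A_ann = 2.225e5 lbf − 20940 lbf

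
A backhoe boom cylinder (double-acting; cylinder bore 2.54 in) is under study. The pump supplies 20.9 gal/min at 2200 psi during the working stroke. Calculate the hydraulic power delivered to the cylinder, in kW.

W ≈ 20.0 kW

Hydraulic power = P × Q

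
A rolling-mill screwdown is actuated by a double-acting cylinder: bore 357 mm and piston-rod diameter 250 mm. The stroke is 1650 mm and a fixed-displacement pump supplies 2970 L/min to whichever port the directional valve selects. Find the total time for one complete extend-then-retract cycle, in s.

Cap-side area A_cap = π/4 × (357 mm)² = 1.001e5 mm^2
Rod-side annular area A_ann = π/4 × (357² − 250²) = 51010 mm^2
t_ext = A_cap·L/Q = 3.337 s
t_ret = A_ann·L/Q = 1.700 s
t_cycle = t_ext + t_ret

t ≈ 5.04 s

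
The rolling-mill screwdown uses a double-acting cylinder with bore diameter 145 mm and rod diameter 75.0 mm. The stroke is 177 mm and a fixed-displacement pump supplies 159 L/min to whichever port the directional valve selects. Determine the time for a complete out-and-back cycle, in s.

t ≈ 1.91 s

Cap-side area A_cap = π/4 × (145 mm)² = 16510 mm^2
Rod-side annular area A_ann = π/4 × (145² − 75.0²) = 12100 mm^2
t_ext = A_cap·L/Q = 1.103 s
t_ret = A_ann·L/Q = 0.8079 s
t_cycle = t_ext + t_ret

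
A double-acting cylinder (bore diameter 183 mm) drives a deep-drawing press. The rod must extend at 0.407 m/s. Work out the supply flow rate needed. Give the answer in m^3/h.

Cap-side area A_cap = π/4 × (183 mm)² = 26300 mm^2
Q = A × v

Q ≈ 38.5 m^3/h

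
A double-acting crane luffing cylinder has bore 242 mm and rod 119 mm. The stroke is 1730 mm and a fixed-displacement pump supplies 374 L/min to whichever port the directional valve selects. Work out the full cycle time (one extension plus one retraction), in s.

t ≈ 22.4 s

Cap-side area A_cap = π/4 × (242 mm)² = 46000 mm^2
Rod-side annular area A_ann = π/4 × (242² − 119²) = 34870 mm^2
t_ext = A_cap·L/Q = 12.77 s
t_ret = A_ann·L/Q = 9.679 s
t_cycle = t_ext + t_ret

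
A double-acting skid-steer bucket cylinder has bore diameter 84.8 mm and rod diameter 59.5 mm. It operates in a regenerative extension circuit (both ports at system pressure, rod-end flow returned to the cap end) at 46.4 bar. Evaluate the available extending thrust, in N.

With equal pressure on both faces, forces on the annular region cancel; the net push is pressure × rod cross-section.
Rod cross-section A_rod = π/4 × (59.5 mm)² = 2781 mm^2
F = P × A_rod

F ≈ 12900 N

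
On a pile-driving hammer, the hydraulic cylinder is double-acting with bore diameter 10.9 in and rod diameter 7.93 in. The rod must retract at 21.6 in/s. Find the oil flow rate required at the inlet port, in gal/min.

Q ≈ 246 gal/min

Rod-side annular area A_ann = π/4 × (10.9² − 7.93²) = 43.92 in^2
Q = A × v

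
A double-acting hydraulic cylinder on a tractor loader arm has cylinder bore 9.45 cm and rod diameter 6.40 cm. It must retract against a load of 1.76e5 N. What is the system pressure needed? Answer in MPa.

P ≈ 46.4 MPa

Rod-side annular area A_ann = π/4 × (9.45² − 6.40²) = 37.97 cm^2
Retraction: pressure acts on the annular area.
P = F / A = 1.76e5 N / A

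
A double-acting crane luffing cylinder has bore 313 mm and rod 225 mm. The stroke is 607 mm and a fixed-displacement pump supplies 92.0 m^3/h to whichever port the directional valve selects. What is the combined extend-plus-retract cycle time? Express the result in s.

Cap-side area A_cap = π/4 × (313 mm)² = 76940 mm^2
Rod-side annular area A_ann = π/4 × (313² − 225²) = 37180 mm^2
t_ext = A_cap·L/Q = 1.828 s
t_ret = A_ann·L/Q = 0.8832 s
t_cycle = t_ext + t_ret

t ≈ 2.71 s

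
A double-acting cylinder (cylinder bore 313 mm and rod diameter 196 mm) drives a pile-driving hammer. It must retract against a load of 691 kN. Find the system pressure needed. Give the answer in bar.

P ≈ 148 bar

Rod-side annular area A_ann = π/4 × (313² − 196²) = 46770 mm^2
Retraction: pressure acts on the annular area.
P = F / A = 691 kN / A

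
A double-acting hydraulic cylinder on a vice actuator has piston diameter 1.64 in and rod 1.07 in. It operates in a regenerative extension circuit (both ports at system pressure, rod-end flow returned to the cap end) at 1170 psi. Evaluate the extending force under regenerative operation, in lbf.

With equal pressure on both faces, forces on the annular region cancel; the net push is pressure × rod cross-section.
Rod cross-section A_rod = π/4 × (1.07 in)² = 0.8992 in^2
F = P × A_rod

F ≈ 1050 lbf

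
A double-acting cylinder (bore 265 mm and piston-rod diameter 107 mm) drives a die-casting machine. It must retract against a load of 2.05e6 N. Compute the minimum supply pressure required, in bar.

P ≈ 444 bar

Rod-side annular area A_ann = π/4 × (265² − 107²) = 46160 mm^2
Retraction: pressure acts on the annular area.
P = F / A = 2.05e6 N / A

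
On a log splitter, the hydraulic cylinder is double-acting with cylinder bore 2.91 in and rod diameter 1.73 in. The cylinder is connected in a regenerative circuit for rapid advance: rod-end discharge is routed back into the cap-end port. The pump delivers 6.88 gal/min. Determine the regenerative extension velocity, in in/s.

v ≈ 11.3 in/s

In regeneration the rod-end outflow joins the pump flow into the cap end, so the net volume the pump must supply per unit advance equals the rod cross-section area.
Rod cross-section A_rod = π/4 × (1.73 in)² = 2.351 in^2
v = Q_pump / A_rod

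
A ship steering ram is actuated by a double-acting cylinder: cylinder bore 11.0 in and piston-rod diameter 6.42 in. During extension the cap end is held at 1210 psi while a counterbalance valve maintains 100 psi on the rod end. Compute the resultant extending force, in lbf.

Cap-side area A_cap = π/4 × (11.0 in)² = 95.03 in^2
Rod-side annular area A_ann = π/4 × (11.0² − 6.42²) = 62.66 in^2
Net thrust = P_cap·A_cap − P_rod·A_ann = 1.150e5 lbf − 6266 lbf

F ≈ 1.09e5 lbf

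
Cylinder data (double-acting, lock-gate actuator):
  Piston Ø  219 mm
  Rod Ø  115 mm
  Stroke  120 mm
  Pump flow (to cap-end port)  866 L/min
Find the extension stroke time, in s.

t ≈ 0.313 s

Cap-side area A_cap = π/4 × (219 mm)² = 37670 mm^2
Swept volume V = A × L; t = V / Q = A·L / Q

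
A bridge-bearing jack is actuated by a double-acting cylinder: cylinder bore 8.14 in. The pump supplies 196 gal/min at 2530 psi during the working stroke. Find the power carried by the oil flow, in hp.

W ≈ 289 hp

Hydraulic power = P × Q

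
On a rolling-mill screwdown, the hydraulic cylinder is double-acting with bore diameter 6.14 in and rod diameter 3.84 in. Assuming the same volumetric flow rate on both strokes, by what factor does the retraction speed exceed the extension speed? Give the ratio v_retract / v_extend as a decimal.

v_ret/v_ext ≈ 1.64

Cap-side area A_cap = π/4 × (6.14 in)² = 29.61 in^2
Rod-side annular area A_ann = π/4 × (6.14² − 3.84²) = 18.03 in^2
For equal Q, v ∝ 1/A, so v_ret/v_ext = A_cap/A_ann.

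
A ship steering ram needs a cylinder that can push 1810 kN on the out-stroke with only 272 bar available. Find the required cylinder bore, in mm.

Extension force acts on the full piston face: F = P × (π/4)D².
D = √(4F / (πP)) = √(4 × 1810 kN / (π × 272 bar))

D ≈ 291 mm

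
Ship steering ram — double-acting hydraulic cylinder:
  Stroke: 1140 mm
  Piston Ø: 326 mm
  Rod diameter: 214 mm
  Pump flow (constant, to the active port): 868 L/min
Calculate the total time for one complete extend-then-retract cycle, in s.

Cap-side area A_cap = π/4 × (326 mm)² = 83470 mm^2
Rod-side annular area A_ann = π/4 × (326² − 214²) = 47500 mm^2
t_ext = A_cap·L/Q = 6.578 s
t_ret = A_ann·L/Q = 3.743 s
t_cycle = t_ext + t_ret

t ≈ 10.3 s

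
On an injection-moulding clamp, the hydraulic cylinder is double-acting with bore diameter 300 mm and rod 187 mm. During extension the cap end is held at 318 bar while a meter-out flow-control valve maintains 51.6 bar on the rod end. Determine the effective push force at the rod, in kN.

Cap-side area A_cap = π/4 × (300 mm)² = 70690 mm^2
Rod-side annular area A_ann = π/4 × (300² − 187²) = 43220 mm^2
Net thrust = P_cap·A_cap − P_rod·A_ann = 2248 kN − 223.0 kN

F ≈ 2020 kN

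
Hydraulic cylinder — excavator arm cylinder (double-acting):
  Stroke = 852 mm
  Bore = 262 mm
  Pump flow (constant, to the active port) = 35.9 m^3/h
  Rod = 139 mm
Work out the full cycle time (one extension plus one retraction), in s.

Cap-side area A_cap = π/4 × (262 mm)² = 53910 mm^2
Rod-side annular area A_ann = π/4 × (262² − 139²) = 38740 mm^2
t_ext = A_cap·L/Q = 4.606 s
t_ret = A_ann·L/Q = 3.310 s
t_cycle = t_ext + t_ret

t ≈ 7.92 s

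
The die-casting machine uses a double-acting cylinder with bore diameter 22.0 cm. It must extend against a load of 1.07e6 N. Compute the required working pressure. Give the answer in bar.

Cap-side area A_cap = π/4 × (22.0 cm)² = 380.1 cm^2
P = F / A = 1.07e6 N / A

P ≈ 281 bar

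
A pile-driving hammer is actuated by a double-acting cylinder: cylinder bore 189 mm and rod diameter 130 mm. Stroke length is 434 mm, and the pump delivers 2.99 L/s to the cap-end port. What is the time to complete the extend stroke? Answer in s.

Cap-side area A_cap = π/4 × (189 mm)² = 28060 mm^2
Swept volume V = A × L; t = V / Q = A·L / Q

t ≈ 4.07 s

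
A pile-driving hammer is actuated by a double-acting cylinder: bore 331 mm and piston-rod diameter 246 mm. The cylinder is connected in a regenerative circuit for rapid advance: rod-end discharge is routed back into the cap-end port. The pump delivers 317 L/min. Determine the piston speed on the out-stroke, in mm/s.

v ≈ 111 mm/s

In regeneration the rod-end outflow joins the pump flow into the cap end, so the net volume the pump must supply per unit advance equals the rod cross-section area.
Rod cross-section A_rod = π/4 × (246 mm)² = 47530 mm^2
v = Q_pump / A_rod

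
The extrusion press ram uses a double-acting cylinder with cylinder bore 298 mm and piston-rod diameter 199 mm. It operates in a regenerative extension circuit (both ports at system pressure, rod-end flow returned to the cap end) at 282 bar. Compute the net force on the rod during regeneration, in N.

F ≈ 8.77e5 N

With equal pressure on both faces, forces on the annular region cancel; the net push is pressure × rod cross-section.
Rod cross-section A_rod = π/4 × (199 mm)² = 31100 mm^2
F = P × A_rod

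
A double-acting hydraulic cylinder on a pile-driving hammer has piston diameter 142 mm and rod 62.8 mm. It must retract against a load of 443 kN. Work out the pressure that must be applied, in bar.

Rod-side annular area A_ann = π/4 × (142² − 62.8²) = 12740 mm^2
Retraction: pressure acts on the annular area.
P = F / A = 443 kN / A

P ≈ 348 bar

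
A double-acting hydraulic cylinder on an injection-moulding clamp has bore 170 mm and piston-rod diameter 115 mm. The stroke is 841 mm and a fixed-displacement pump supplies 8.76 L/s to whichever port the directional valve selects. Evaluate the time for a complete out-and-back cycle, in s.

t ≈ 3.36 s

Cap-side area A_cap = π/4 × (170 mm)² = 22700 mm^2
Rod-side annular area A_ann = π/4 × (170² − 115²) = 12310 mm^2
t_ext = A_cap·L/Q = 2.179 s
t_ret = A_ann·L/Q = 1.182 s
t_cycle = t_ext + t_ret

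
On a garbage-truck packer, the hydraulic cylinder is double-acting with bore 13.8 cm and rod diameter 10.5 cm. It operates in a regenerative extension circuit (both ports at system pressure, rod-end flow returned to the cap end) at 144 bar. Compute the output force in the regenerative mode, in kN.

F ≈ 125 kN

With equal pressure on both faces, forces on the annular region cancel; the net push is pressure × rod cross-section.
Rod cross-section A_rod = π/4 × (10.5 cm)² = 86.59 cm^2
F = P × A_rod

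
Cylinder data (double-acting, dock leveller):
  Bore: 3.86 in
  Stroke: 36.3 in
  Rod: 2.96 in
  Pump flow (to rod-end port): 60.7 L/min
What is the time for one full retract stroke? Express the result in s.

t ≈ 2.83 s

Rod-side annular area A_ann = π/4 × (3.86² − 2.96²) = 4.821 in^2
Swept volume V = A × L; t = V / Q = A·L / Q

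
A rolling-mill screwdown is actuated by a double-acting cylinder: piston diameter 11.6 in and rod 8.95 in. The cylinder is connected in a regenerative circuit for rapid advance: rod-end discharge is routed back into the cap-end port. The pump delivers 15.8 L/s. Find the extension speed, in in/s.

v ≈ 15.3 in/s

In regeneration the rod-end outflow joins the pump flow into the cap end, so the net volume the pump must supply per unit advance equals the rod cross-section area.
Rod cross-section A_rod = π/4 × (8.95 in)² = 62.91 in^2
v = Q_pump / A_rod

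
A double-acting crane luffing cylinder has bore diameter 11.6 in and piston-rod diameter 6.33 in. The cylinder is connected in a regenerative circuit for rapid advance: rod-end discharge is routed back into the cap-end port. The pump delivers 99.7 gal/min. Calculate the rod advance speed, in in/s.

v ≈ 12.2 in/s

In regeneration the rod-end outflow joins the pump flow into the cap end, so the net volume the pump must supply per unit advance equals the rod cross-section area.
Rod cross-section A_rod = π/4 × (6.33 in)² = 31.47 in^2
v = Q_pump / A_rod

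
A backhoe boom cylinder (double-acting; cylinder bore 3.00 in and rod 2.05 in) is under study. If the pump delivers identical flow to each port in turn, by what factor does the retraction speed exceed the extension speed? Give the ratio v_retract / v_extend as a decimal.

Cap-side area A_cap = π/4 × (3.00 in)² = 7.069 in^2
Rod-side annular area A_ann = π/4 × (3.00² − 2.05²) = 3.768 in^2
For equal Q, v ∝ 1/A, so v_ret/v_ext = A_cap/A_ann.

v_ret/v_ext ≈ 1.88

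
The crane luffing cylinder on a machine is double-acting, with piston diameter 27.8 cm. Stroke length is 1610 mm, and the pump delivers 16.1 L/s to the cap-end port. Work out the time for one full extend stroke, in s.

Cap-side area A_cap = π/4 × (27.8 cm)² = 607.0 cm^2
Swept volume V = A × L; t = V / Q = A·L / Q

t ≈ 6.07 s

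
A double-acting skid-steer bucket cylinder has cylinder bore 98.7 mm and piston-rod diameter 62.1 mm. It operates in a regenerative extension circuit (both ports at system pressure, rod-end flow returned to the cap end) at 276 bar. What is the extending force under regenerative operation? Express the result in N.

With equal pressure on both faces, forces on the annular region cancel; the net push is pressure × rod cross-section.
Rod cross-section A_rod = π/4 × (62.1 mm)² = 3029 mm^2
F = P × A_rod

F ≈ 83600 N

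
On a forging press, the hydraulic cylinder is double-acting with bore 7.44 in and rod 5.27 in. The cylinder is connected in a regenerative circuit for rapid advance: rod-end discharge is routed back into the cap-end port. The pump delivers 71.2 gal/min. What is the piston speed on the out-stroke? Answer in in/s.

v ≈ 12.6 in/s

In regeneration the rod-end outflow joins the pump flow into the cap end, so the net volume the pump must supply per unit advance equals the rod cross-section area.
Rod cross-section A_rod = π/4 × (5.27 in)² = 21.81 in^2
v = Q_pump / A_rod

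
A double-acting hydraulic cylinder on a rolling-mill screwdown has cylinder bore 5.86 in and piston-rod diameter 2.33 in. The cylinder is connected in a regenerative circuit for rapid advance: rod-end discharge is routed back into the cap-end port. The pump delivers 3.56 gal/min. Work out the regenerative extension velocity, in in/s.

v ≈ 3.21 in/s

In regeneration the rod-end outflow joins the pump flow into the cap end, so the net volume the pump must supply per unit advance equals the rod cross-section area.
Rod cross-section A_rod = π/4 × (2.33 in)² = 4.264 in^2
v = Q_pump / A_rod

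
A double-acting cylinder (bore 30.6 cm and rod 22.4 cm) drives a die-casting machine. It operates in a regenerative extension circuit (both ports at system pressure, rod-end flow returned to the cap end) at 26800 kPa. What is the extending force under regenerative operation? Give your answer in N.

With equal pressure on both faces, forces on the annular region cancel; the net push is pressure × rod cross-section.
Rod cross-section A_rod = π/4 × (22.4 cm)² = 394.1 cm^2
F = P × A_rod

F ≈ 1.06e6 N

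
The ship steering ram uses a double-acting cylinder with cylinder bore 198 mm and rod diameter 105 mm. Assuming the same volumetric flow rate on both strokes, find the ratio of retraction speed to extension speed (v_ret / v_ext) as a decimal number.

Cap-side area A_cap = π/4 × (198 mm)² = 30790 mm^2
Rod-side annular area A_ann = π/4 × (198² − 105²) = 22130 mm^2
For equal Q, v ∝ 1/A, so v_ret/v_ext = A_cap/A_ann.

v_ret/v_ext ≈ 1.39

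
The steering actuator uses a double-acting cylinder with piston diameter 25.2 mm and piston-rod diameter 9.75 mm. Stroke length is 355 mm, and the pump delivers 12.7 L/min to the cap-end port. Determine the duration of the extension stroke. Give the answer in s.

Cap-side area A_cap = π/4 × (25.2 mm)² = 498.8 mm^2
Swept volume V = A × L; t = V / Q = A·L / Q

t ≈ 0.837 s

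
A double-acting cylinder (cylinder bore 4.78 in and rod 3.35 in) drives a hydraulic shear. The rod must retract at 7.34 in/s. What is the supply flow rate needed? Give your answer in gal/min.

Q ≈ 17.4 gal/min

Rod-side annular area A_ann = π/4 × (4.78² − 3.35²) = 9.131 in^2
Q = A × v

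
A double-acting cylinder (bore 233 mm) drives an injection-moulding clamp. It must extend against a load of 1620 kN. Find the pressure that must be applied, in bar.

Cap-side area A_cap = π/4 × (233 mm)² = 42640 mm^2
P = F / A = 1620 kN / A

P ≈ 380 bar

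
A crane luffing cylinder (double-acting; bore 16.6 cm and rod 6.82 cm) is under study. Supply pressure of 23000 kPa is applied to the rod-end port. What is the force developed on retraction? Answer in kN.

F ≈ 414 kN

Rod-side annular area A_ann = π/4 × (16.6² − 6.82²) = 179.9 cm^2
On retraction the pressure acts on the annular area (bore minus rod).
F = P × A_ann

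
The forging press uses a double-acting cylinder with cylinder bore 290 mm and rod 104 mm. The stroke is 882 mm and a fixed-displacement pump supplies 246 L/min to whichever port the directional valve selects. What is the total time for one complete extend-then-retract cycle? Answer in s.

Cap-side area A_cap = π/4 × (290 mm)² = 66050 mm^2
Rod-side annular area A_ann = π/4 × (290² − 104²) = 57560 mm^2
t_ext = A_cap·L/Q = 14.21 s
t_ret = A_ann·L/Q = 12.38 s
t_cycle = t_ext + t_ret

t ≈ 26.6 s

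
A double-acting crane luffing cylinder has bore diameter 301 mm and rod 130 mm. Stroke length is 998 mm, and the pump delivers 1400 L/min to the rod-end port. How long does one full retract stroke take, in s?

Rod-side annular area A_ann = π/4 × (301² − 130²) = 57880 mm^2
Swept volume V = A × L; t = V / Q = A·L / Q

t ≈ 2.48 s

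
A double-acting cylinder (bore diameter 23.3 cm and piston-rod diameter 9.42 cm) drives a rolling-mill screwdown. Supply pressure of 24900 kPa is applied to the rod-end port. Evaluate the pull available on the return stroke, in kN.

F ≈ 888 kN

Rod-side annular area A_ann = π/4 × (23.3² − 9.42²) = 356.7 cm^2
On retraction the pressure acts on the annular area (bore minus rod).
F = P × A_ann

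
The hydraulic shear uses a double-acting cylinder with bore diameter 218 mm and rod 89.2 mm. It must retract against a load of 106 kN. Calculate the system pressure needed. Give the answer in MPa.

Rod-side annular area A_ann = π/4 × (218² − 89.2²) = 31080 mm^2
Retraction: pressure acts on the annular area.
P = F / A = 106 kN / A

P ≈ 3.41 MPa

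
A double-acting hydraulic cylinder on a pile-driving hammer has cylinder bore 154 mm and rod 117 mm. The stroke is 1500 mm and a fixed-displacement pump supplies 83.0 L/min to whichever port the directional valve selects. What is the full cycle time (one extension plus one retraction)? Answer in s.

Cap-side area A_cap = π/4 × (154 mm)² = 18630 mm^2
Rod-side annular area A_ann = π/4 × (154² − 117²) = 7875 mm^2
t_ext = A_cap·L/Q = 20.20 s
t_ret = A_ann·L/Q = 8.539 s
t_cycle = t_ext + t_ret

t ≈ 28.7 s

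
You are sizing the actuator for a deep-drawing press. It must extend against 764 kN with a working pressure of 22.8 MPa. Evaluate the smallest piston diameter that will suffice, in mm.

D ≈ 207 mm

Extension force acts on the full piston face: F = P × (π/4)D².
D = √(4F / (πP)) = √(4 × 764 kN / (π × 22.8 MPa))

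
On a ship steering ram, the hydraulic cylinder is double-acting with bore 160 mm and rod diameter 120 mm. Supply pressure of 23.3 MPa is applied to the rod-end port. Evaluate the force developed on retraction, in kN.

F ≈ 205 kN

Rod-side annular area A_ann = π/4 × (160² − 120²) = 8796 mm^2
On retraction the pressure acts on the annular area (bore minus rod).
F = P × A_ann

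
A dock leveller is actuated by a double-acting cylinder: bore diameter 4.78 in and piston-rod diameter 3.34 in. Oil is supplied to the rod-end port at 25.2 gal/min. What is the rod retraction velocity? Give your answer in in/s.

Rod-side annular area A_ann = π/4 × (4.78² − 3.34²) = 9.184 in^2
Flow into the rod-end port fills the annular volume.
v = Q / A

v ≈ 10.6 in/s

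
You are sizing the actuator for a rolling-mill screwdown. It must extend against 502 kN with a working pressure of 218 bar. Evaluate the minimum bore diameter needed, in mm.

Extension force acts on the full piston face: F = P × (π/4)D².
D = √(4F / (πP)) = √(4 × 502 kN / (π × 218 bar))

D ≈ 171 mm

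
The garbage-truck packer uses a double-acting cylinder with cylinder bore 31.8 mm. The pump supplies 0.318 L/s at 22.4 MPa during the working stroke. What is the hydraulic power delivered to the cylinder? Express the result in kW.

Hydraulic power = P × Q

W ≈ 7.12 kW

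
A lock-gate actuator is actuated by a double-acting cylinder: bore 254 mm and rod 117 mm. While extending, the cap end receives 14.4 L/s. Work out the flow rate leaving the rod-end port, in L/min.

Q_out ≈ 681 L/min

Cap-side area A_cap = π/4 × (254 mm)² = 50670 mm^2
Rod-side annular area A_ann = π/4 × (254² − 117²) = 39920 mm^2
Piston speed v = Q_in/A_cap; rod-end outflow Q_out = v × A_ann = Q_in × A_ann/A_cap.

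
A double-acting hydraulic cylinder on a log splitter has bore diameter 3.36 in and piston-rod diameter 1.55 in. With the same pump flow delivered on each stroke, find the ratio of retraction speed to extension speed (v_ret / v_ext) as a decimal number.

v_ret/v_ext ≈ 1.27

Cap-side area A_cap = π/4 × (3.36 in)² = 8.867 in^2
Rod-side annular area A_ann = π/4 × (3.36² − 1.55²) = 6.980 in^2
For equal Q, v ∝ 1/A, so v_ret/v_ext = A_cap/A_ann.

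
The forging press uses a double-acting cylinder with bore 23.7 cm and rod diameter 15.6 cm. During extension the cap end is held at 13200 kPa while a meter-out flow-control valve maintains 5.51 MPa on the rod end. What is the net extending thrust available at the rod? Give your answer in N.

F ≈ 4.45e5 N

Cap-side area A_cap = π/4 × (23.7 cm)² = 441.2 cm^2
Rod-side annular area A_ann = π/4 × (23.7² − 15.6²) = 250.0 cm^2
Net thrust = P_cap·A_cap − P_rod·A_ann = 5.823e5 N − 1.378e5 N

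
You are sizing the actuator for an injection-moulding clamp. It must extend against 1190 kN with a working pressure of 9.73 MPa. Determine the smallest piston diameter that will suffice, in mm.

D ≈ 395 mm

Extension force acts on the full piston face: F = P × (π/4)D².
D = √(4F / (πP)) = √(4 × 1190 kN / (π × 9.73 MPa))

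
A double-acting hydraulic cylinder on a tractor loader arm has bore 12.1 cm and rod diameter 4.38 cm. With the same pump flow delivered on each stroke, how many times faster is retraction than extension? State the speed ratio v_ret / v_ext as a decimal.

v_ret/v_ext ≈ 1.15

Cap-side area A_cap = π/4 × (12.1 cm)² = 115.0 cm^2
Rod-side annular area A_ann = π/4 × (12.1² − 4.38²) = 99.92 cm^2
For equal Q, v ∝ 1/A, so v_ret/v_ext = A_cap/A_ann.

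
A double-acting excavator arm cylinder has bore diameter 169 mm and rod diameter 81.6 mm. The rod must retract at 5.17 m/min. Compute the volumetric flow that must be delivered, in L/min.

Rod-side annular area A_ann = π/4 × (169² − 81.6²) = 17200 mm^2
Q = A × v

Q ≈ 88.9 L/min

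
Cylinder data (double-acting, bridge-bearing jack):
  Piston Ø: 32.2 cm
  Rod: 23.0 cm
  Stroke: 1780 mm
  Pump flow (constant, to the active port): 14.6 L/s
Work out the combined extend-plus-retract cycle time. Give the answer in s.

Cap-side area A_cap = π/4 × (32.2 cm)² = 814.3 cm^2
Rod-side annular area A_ann = π/4 × (32.2² − 23.0²) = 398.9 cm^2
t_ext = A_cap·L/Q = 9.928 s
t_ret = A_ann·L/Q = 4.863 s
t_cycle = t_ext + t_ret

t ≈ 14.8 s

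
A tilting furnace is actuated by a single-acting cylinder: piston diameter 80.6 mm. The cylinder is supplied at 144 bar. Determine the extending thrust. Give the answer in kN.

F ≈ 73.5 kN

Cap-side area A_cap = π/4 × (80.6 mm)² = 5102 mm^2
F = P × A_cap = 144 bar × A_cap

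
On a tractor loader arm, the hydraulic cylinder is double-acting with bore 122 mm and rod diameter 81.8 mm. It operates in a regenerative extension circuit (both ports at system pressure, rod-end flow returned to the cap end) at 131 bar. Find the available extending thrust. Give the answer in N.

With equal pressure on both faces, forces on the annular region cancel; the net push is pressure × rod cross-section.
Rod cross-section A_rod = π/4 × (81.8 mm)² = 5255 mm^2
F = P × A_rod

F ≈ 68800 N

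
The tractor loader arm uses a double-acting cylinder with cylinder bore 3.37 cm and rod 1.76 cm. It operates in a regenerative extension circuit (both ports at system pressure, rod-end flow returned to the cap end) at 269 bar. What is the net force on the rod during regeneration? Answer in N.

F ≈ 6540 N

With equal pressure on both faces, forces on the annular region cancel; the net push is pressure × rod cross-section.
Rod cross-section A_rod = π/4 × (1.76 cm)² = 2.433 cm^2
F = P × A_rod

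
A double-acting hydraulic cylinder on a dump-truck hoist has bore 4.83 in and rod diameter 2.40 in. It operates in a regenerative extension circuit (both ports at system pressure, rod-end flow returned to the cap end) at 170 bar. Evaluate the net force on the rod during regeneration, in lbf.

With equal pressure on both faces, forces on the annular region cancel; the net push is pressure × rod cross-section.
Rod cross-section A_rod = π/4 × (2.40 in)² = 4.524 in^2
F = P × A_rod

F ≈ 11200 lbf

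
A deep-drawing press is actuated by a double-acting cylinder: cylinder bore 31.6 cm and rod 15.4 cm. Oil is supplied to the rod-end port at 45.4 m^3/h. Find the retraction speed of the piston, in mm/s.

Rod-side annular area A_ann = π/4 × (31.6² − 15.4²) = 598.0 cm^2
Flow into the rod-end port fills the annular volume.
v = Q / A

v ≈ 211 mm/s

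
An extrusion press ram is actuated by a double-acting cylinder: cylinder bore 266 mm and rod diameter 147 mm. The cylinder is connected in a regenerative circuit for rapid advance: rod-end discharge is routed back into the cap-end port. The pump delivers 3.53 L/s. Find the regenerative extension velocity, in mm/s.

In regeneration the rod-end outflow joins the pump flow into the cap end, so the net volume the pump must supply per unit advance equals the rod cross-section area.
Rod cross-section A_rod = π/4 × (147 mm)² = 16970 mm^2
v = Q_pump / A_rod

v ≈ 208 mm/s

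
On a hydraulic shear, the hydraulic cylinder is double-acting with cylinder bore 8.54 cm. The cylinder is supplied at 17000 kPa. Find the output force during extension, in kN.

Cap-side area A_cap = π/4 × (8.54 cm)² = 57.28 cm^2
F = P × A_cap = 17000 kPa × A_cap

F ≈ 97.4 kN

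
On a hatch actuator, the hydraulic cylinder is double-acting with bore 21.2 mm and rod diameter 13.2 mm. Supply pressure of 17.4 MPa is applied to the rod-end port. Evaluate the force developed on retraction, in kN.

Rod-side annular area A_ann = π/4 × (21.2² − 13.2²) = 216.1 mm^2
On retraction the pressure acts on the annular area (bore minus rod).
F = P × A_ann

F ≈ 3.76 kN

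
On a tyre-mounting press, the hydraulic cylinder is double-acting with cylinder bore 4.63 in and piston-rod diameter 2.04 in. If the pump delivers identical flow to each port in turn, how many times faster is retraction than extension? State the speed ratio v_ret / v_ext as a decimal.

v_ret/v_ext ≈ 1.24

Cap-side area A_cap = π/4 × (4.63 in)² = 16.84 in^2
Rod-side annular area A_ann = π/4 × (4.63² − 2.04²) = 13.57 in^2
For equal Q, v ∝ 1/A, so v_ret/v_ext = A_cap/A_ann.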